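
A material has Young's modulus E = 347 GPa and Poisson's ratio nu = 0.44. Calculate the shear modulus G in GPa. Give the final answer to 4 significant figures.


G = E / (2*(1+nu))
G = 347 / (2*(1+0.44))
G = 120.5 GPa


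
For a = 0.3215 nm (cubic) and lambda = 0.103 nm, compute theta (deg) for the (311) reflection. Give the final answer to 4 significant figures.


d = a / sqrt(h^2+k^2+l^2)
d = 0.3215 / sqrt(11) = 0.0969359 nm
lambda = 2*d*sin(theta)  =>  sin(theta) = lambda / (2*d)
sin(theta) = 0.103 / (2 * 0.0969359) = 0.531279
theta = 32.09 deg


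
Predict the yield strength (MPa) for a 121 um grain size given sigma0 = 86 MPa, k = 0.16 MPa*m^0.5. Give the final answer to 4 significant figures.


sigma_y = sigma0 + k / sqrt(d)
d = 121 um = 1.21e-04 m
sigma_y = 86 + 0.16 / sqrt(1.21e-04)
sigma_y = 100.5 MPa


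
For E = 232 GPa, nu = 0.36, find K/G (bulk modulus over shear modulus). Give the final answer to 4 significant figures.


G = E / (2*(1+nu))
G = 232 / (2*(1+0.36)) = 85.2941 GPa
K = E / (3*(1-2*nu))
K = 232 / (3*(1-2*0.36)) = 276.19 GPa
K/G = 276.19 / 85.2941 = 3.238


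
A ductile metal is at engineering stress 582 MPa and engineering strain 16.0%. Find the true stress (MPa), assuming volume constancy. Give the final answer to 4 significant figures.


sigma_true = sigma_eng * (1 + epsilon_eng)
sigma_true = 582 * (1 + 0.16)
sigma_true = 675.1 MPa


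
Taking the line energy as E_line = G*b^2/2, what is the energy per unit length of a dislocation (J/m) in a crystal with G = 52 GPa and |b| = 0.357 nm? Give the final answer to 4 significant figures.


E = G*b^2/2
b = 0.357 nm = 3.57e-10 m
G = 52 GPa = 5.2e+10 Pa
E = 0.5 * 5.2e+10 * (3.57e-10)^2
E = 3.314e-09 J/m


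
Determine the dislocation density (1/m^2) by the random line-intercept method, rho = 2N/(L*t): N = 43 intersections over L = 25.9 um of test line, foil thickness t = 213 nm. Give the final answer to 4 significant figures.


rho = 2N / (L * t)
L = 25.9 um = 2.59e-05 m, t = 213 nm = 2.13e-07 m
rho = 2 * 43 / (2.59e-05 * 2.13e-07)
rho = 1.559e+13 1/m^2


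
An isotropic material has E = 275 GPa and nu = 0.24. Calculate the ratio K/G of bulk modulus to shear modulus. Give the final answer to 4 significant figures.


G = E / (2*(1+nu))
G = 275 / (2*(1+0.24)) = 110.887 GPa
K = E / (3*(1-2*nu))
K = 275 / (3*(1-2*0.24)) = 176.282 GPa
K/G = 176.282 / 110.887 = 1.59


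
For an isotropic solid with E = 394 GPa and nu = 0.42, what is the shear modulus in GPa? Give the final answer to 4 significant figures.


G = E / (2*(1+nu))
G = 394 / (2*(1+0.42))
G = 138.7 GPa


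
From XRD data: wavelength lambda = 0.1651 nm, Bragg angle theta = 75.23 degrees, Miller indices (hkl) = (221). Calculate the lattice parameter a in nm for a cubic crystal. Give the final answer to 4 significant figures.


d = lambda / (2*sin(theta))
d = 0.1651 / (2*sin(75.23 deg))
d = 0.0853709 nm
a = d * sqrt(h^2+k^2+l^2) = 0.0853709 * sqrt(9)
a = 0.2561 nm


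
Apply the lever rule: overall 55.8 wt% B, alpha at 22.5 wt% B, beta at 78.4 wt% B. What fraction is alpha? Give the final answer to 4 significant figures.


f_alpha = (C_beta - C0) / (C_beta - C_alpha)
f_alpha = (78.4 - 55.8) / (78.4 - 22.5)
f_alpha = 0.4043


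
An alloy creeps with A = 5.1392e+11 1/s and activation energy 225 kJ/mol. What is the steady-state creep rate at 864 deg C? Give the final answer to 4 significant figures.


rate = A * exp(-Q / (R*T))
T = 864 + 273.15 = 1137.15 K
rate = 5.1392e+11 * exp(-225e3 / (8.314 * 1137.15))
rate = 23.73 1/s


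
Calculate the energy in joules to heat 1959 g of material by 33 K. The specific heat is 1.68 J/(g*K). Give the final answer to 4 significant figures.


Q = m * cp * dT
Q = 1959 * 1.68 * 33
Q = 108600 J


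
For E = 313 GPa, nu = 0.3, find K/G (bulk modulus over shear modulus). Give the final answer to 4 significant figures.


G = E / (2*(1+nu))
G = 313 / (2*(1+0.3)) = 120.385 GPa
K = E / (3*(1-2*nu))
K = 313 / (3*(1-2*0.3)) = 260.833 GPa
K/G = 260.833 / 120.385 = 2.167


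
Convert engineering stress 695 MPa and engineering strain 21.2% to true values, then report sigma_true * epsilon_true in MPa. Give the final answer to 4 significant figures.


sigma_true = sigma_eng * (1 + epsilon_eng)
sigma_true = 695 * (1 + 0.212) = 842.34 MPa
epsilon_true = ln(1 + epsilon_eng)
epsilon_true = ln(1 + 0.212) = 0.192272
sigma_true * epsilon_true = 842.34 * 0.192272 = 162 MPa


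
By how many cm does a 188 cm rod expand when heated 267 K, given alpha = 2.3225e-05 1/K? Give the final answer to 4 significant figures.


dL = L0 * alpha * dT
dL = 188 * 2.3225e-05 * 267
dL = 1.166 cm


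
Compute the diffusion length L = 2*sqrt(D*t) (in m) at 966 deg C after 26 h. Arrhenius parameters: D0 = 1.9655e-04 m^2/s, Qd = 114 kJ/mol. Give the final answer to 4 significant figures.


Step 1: D = D0 * exp(-Qd/(R*T))
T = 1239.15 K
D = 1.9655e-04 * exp(-114e3 / (8.314 * 1239.15)) = 3.0746e-09 m^2/s
Step 2: L = 2*sqrt(D*t)
t = 26 h = 93600 s
L = 2*sqrt(3.0746e-09 * 93600) = 0.03393 m


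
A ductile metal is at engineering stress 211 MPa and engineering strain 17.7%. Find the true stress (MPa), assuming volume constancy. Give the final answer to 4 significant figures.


sigma_true = sigma_eng * (1 + epsilon_eng)
sigma_true = 211 * (1 + 0.177)
sigma_true = 248.3 MPa


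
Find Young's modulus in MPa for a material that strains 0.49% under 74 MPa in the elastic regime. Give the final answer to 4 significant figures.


E = sigma / epsilon
epsilon = 0.49% = 4.9e-03
E = 74 / 4.9e-03
E = 15100 MPa


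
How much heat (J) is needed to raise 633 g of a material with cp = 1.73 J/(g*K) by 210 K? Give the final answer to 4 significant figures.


Q = m * cp * dT
Q = 633 * 1.73 * 210
Q = 230000 J


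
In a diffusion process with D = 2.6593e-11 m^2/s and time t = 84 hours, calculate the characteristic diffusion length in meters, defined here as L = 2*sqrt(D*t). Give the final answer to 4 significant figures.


t = 84 hr = 302400 s
Diffusion length = 2*sqrt(D*t)
= 2*sqrt(2.6593e-11 * 302400)
= 5.672e-03 m


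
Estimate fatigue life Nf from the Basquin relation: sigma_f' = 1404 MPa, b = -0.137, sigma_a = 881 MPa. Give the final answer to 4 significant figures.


sigma_a = sigma_f' * (2*Nf)^b
2*Nf = (sigma_a / sigma_f')^(1/b)
2*Nf = (881 / 1404)^(1/-0.137)
2*Nf = 30.0129
Nf = 15.01 cycles


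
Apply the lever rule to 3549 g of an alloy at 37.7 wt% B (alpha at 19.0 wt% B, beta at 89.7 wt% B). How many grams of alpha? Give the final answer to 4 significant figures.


f_alpha = (C_beta - C0) / (C_beta - C_alpha)
f_alpha = (89.7 - 37.7) / (89.7 - 19.0) = 0.735502
m_alpha = f_alpha * m_total = 0.735502 * 3549 = 2610 g


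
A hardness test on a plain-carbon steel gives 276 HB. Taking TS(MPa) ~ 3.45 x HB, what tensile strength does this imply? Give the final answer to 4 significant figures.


TS (MPa) = 3.45 * HB
TS = 3.45 * 276
TS = 952.2 MPa


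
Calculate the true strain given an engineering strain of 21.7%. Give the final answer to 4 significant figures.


epsilon_true = ln(1 + epsilon_eng)
epsilon_true = ln(1 + 0.217)
epsilon_true = 0.1964


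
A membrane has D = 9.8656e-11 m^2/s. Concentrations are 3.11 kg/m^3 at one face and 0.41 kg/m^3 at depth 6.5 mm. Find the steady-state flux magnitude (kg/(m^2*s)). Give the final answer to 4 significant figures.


J = -D * (dC/dx) = D * (C1 - C2) / dx
J = 9.8656e-11 * (3.11 - 0.41) / 6.5e-03
J = 4.098e-08 kg/(m^2*s)


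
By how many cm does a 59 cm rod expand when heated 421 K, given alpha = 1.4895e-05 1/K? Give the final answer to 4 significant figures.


dL = L0 * alpha * dT
dL = 59 * 1.4895e-05 * 421
dL = 0.37 cm


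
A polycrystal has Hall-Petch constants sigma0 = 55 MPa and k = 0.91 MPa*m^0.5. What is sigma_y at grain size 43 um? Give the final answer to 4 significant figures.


sigma_y = sigma0 + k / sqrt(d)
d = 43 um = 4.3e-05 m
sigma_y = 55 + 0.91 / sqrt(4.3e-05)
sigma_y = 193.8 MPa


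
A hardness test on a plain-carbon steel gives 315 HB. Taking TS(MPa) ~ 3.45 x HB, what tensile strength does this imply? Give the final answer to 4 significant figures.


TS (MPa) = 3.45 * HB
TS = 3.45 * 315
TS = 1087 MPa


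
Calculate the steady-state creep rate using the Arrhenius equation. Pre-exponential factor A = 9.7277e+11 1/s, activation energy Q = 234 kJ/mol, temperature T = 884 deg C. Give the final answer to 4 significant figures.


rate = A * exp(-Q / (R*T))
T = 884 + 273.15 = 1157.15 K
rate = 9.7277e+11 * exp(-234e3 / (8.314 * 1157.15))
rate = 26.59 1/s


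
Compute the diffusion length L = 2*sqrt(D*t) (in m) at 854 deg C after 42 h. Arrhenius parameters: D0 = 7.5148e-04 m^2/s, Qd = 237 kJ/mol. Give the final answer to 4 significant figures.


Step 1: D = D0 * exp(-Qd/(R*T))
T = 1127.15 K
D = 7.5148e-04 * exp(-237e3 / (8.314 * 1127.15)) = 7.80572e-15 m^2/s
Step 2: L = 2*sqrt(D*t)
t = 42 h = 151200 s
L = 2*sqrt(7.80572e-15 * 151200) = 6.871e-05 m


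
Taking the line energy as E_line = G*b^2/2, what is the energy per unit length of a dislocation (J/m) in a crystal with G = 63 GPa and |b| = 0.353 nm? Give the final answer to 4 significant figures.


E = G*b^2/2
b = 0.353 nm = 3.53e-10 m
G = 63 GPa = 6.3e+10 Pa
E = 0.5 * 6.3e+10 * (3.53e-10)^2
E = 3.925e-09 J/m


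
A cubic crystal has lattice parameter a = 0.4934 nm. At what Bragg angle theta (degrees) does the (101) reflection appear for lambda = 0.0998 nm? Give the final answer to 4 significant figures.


d = a / sqrt(h^2+k^2+l^2)
d = 0.4934 / sqrt(2) = 0.348886 nm
lambda = 2*d*sin(theta)  =>  sin(theta) = lambda / (2*d)
sin(theta) = 0.0998 / (2 * 0.348886) = 0.143026
theta = 8.223 deg


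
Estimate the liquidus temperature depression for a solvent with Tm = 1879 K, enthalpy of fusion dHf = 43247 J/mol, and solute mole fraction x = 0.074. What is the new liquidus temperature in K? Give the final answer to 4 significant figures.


dT = R*Tm^2*x / dHf
dT = 8.314 * 1879^2 * 0.074 / 43247
dT = 50.2272 K
T_new = 1879 - 50.2272 = 1829 K


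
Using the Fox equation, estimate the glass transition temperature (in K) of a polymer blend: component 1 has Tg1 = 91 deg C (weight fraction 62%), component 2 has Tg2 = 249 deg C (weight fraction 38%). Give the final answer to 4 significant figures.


1/Tg = w1/Tg1 + w2/Tg2 (in Kelvin)
Tg1 = 364.15 K, Tg2 = 522.15 K
1/Tg = 0.62/364.15 + 0.38/522.15
Tg = 411.5 K


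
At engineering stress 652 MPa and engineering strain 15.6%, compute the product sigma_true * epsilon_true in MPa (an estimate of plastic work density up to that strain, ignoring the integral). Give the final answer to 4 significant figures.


sigma_true = sigma_eng * (1 + epsilon_eng)
sigma_true = 652 * (1 + 0.156) = 753.712 MPa
epsilon_true = ln(1 + epsilon_eng)
epsilon_true = ln(1 + 0.156) = 0.144966
sigma_true * epsilon_true = 753.712 * 0.144966 = 109.3 MPa


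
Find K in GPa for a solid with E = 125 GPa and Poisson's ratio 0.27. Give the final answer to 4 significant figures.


K = E / (3*(1-2*nu))
K = 125 / (3*(1-2*0.27))
K = 90.58 GPa


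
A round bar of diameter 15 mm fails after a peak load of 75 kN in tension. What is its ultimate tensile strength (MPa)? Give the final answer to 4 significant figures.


A0 = pi*(d/2)^2 = pi*(15/2)^2 = 176.715 mm^2
UTS = F_max / A0 = 75*1000 / 176.715
UTS = 424.4 MPa


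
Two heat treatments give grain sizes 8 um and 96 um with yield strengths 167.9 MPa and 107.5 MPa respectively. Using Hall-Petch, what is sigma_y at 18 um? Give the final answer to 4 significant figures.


sigma_y = sigma0 + k / sqrt(d)
1/sqrt(d1) = 1/sqrt(8e-06) = 353.553;  1/sqrt(d2) = 102.062
k = (sigma1 - sigma2) / (1/sqrt(d1) - 1/sqrt(d2)) = (167.9 - 107.5) / (353.553 - 102.062) = 0.240167 MPa*m^0.5
sigma0 = sigma1 - k/sqrt(d1) = 167.9 - 0.240167*353.553 = 82.988 MPa
sigma_y(d3) = 82.988 + 0.240167 / sqrt(1.8e-05) = 139.6 MPa


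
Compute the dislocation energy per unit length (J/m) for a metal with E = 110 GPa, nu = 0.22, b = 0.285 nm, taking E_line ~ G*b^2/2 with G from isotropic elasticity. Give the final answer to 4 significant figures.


Step 1: G = E / (2*(1+nu))
G = 110 / (2*(1+0.22)) = 45.082 GPa = 4.5082e+10 Pa
Step 2: E_line = G*b^2/2
b = 0.285 nm = 2.85e-10 m
E_line = 0.5 * 4.5082e+10 * (2.85e-10)^2 = 1.831e-09 J/m


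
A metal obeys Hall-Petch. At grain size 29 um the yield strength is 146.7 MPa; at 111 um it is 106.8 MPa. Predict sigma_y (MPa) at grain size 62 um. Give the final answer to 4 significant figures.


sigma_y = sigma0 + k / sqrt(d)
1/sqrt(d1) = 1/sqrt(2.9e-05) = 185.695;  1/sqrt(d2) = 94.9158
k = (sigma1 - sigma2) / (1/sqrt(d1) - 1/sqrt(d2)) = (146.7 - 106.8) / (185.695 - 94.9158) = 0.439526 MPa*m^0.5
sigma0 = sigma1 - k/sqrt(d1) = 146.7 - 0.439526*185.695 = 65.082 MPa
sigma_y(d3) = 65.082 + 0.439526 / sqrt(6.2e-05) = 120.9 MPa


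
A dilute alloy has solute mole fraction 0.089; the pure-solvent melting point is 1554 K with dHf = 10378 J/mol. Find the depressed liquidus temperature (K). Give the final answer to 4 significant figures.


dT = R*Tm^2*x / dHf
dT = 8.314 * 1554^2 * 0.089 / 10378
dT = 172.182 K
T_new = 1554 - 172.182 = 1382 K


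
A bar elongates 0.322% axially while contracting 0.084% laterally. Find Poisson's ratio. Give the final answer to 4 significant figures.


nu = -epsilon_lat / epsilon_axial
Lateral strain is contraction (negative), so using magnitudes:
nu = 0.084 / 0.322
nu = 0.2609


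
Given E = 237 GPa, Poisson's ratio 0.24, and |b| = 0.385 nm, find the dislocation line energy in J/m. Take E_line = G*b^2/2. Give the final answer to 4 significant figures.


Step 1: G = E / (2*(1+nu))
G = 237 / (2*(1+0.24)) = 95.5645 GPa = 9.55645e+10 Pa
Step 2: E_line = G*b^2/2
b = 0.385 nm = 3.85e-10 m
E_line = 0.5 * 9.55645e+10 * (3.85e-10)^2 = 7.083e-09 J/m


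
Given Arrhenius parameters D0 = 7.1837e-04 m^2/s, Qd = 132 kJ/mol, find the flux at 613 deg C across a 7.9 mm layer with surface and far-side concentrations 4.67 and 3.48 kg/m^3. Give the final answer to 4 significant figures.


Step 1: D = D0 * exp(-Qd/(R*T))
T = 613 + 273.15 = 886.15 K
D = 7.1837e-04 * exp(-132e3 / (8.314 * 886.15)) = 1.18918e-11 m^2/s
Step 2: J = D * (C1 - C2) / dx
J = 1.18918e-11 * (4.67 - 3.48) / 7.9e-03
J = 1.791e-09 kg/(m^2*s)


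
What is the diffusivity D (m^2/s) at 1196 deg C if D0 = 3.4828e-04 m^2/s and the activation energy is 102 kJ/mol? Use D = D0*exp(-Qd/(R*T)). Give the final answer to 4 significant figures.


D = D0 * exp(-Qd / (R*T))
T = 1469.15 K
D = 3.4828e-04 * exp(-102e3 / (8.314 * 1469.15))
D = 8.227e-08 m^2/s


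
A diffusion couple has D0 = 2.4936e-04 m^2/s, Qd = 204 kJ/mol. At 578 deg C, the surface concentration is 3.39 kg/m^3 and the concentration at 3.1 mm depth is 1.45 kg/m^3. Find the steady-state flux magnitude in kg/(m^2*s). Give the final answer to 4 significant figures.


Step 1: D = D0 * exp(-Qd/(R*T))
T = 578 + 273.15 = 851.15 K
D = 2.4936e-04 * exp(-204e3 / (8.314 * 851.15)) = 7.53354e-17 m^2/s
Step 2: J = D * (C1 - C2) / dx
J = 7.53354e-17 * (3.39 - 1.45) / 3.1e-03
J = 4.715e-14 kg/(m^2*s)


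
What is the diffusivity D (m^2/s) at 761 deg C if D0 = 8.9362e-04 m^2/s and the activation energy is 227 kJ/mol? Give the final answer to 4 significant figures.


D = D0 * exp(-Qd / (R*T))
T = 1034.15 K
D = 8.9362e-04 * exp(-227e3 / (8.314 * 1034.15))
D = 3.055e-15 m^2/s


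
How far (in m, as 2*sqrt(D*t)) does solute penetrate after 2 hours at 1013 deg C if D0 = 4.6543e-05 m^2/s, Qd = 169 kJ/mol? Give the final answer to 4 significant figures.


Step 1: D = D0 * exp(-Qd/(R*T))
T = 1286.15 K
D = 4.6543e-05 * exp(-169e3 / (8.314 * 1286.15)) = 6.36765e-12 m^2/s
Step 2: L = 2*sqrt(D*t)
t = 2 h = 7200 s
L = 2*sqrt(6.36765e-12 * 7200) = 4.282e-04 m


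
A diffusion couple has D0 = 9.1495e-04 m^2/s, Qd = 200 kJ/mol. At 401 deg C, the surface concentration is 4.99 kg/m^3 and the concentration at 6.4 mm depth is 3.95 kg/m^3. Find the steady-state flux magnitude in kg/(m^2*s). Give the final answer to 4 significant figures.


Step 1: D = D0 * exp(-Qd/(R*T))
T = 401 + 273.15 = 674.15 K
D = 9.1495e-04 * exp(-200e3 / (8.314 * 674.15)) = 2.91335e-19 m^2/s
Step 2: J = D * (C1 - C2) / dx
J = 2.91335e-19 * (4.99 - 3.95) / 6.4e-03
J = 4.734e-17 kg/(m^2*s)


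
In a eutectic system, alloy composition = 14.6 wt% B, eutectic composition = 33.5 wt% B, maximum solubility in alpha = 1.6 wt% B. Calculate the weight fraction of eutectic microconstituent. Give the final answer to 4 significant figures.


f_primary = (C_e - C0) / (C_e - C_alpha_max)
f_primary = (33.5 - 14.6) / (33.5 - 1.6)
f_primary = 0.592476
f_eutectic = 1 - 0.592476 = 0.4075


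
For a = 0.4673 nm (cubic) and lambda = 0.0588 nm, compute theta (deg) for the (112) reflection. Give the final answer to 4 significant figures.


d = a / sqrt(h^2+k^2+l^2)
d = 0.4673 / sqrt(6) = 0.190774 nm
lambda = 2*d*sin(theta)  =>  sin(theta) = lambda / (2*d)
sin(theta) = 0.0588 / (2 * 0.190774) = 0.154109
theta = 8.865 deg


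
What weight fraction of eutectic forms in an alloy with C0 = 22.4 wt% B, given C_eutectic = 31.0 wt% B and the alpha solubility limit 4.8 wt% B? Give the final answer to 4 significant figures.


f_primary = (C_e - C0) / (C_e - C_alpha_max)
f_primary = (31.0 - 22.4) / (31.0 - 4.8)
f_primary = 0.328244
f_eutectic = 1 - 0.328244 = 0.6718


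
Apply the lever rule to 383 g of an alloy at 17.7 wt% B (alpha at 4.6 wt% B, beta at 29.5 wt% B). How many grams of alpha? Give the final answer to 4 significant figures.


f_alpha = (C_beta - C0) / (C_beta - C_alpha)
f_alpha = (29.5 - 17.7) / (29.5 - 4.6) = 0.473896
m_alpha = f_alpha * m_total = 0.473896 * 383 = 181.5 g


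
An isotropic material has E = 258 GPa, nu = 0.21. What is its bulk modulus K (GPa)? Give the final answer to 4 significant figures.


K = E / (3*(1-2*nu))
K = 258 / (3*(1-2*0.21))
K = 148.3 GPa


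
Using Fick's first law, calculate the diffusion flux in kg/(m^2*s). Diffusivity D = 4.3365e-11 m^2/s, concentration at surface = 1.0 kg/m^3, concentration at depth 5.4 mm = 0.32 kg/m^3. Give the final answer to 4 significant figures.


J = -D * (dC/dx) = D * (C1 - C2) / dx
J = 4.3365e-11 * (1.0 - 0.32) / 5.4e-03
J = 5.461e-09 kg/(m^2*s)


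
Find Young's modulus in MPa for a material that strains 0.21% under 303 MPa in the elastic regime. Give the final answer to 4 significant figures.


E = sigma / epsilon
epsilon = 0.21% = 2.1e-03
E = 303 / 2.1e-03
E = 144300 MPa


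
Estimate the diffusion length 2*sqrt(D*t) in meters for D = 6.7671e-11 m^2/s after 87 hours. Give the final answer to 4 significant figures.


t = 87 hr = 313200 s
Diffusion length = 2*sqrt(D*t)
= 2*sqrt(6.7671e-11 * 313200)
= 9.208e-03 m


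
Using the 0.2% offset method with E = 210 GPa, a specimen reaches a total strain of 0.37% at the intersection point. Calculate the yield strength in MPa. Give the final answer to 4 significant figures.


Offset strain = 0.002
Elastic strain at yield = total_strain - offset = 3.7e-03 - 0.002 = 1.7e-03
sigma_y = E * elastic_strain = 210000 * 1.7e-03
sigma_y = 357 MPa


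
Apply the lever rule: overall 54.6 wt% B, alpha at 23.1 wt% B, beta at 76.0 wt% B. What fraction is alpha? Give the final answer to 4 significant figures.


f_alpha = (C_beta - C0) / (C_beta - C_alpha)
f_alpha = (76.0 - 54.6) / (76.0 - 23.1)
f_alpha = 0.4045


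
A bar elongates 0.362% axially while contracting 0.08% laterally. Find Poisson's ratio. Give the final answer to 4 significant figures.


nu = -epsilon_lat / epsilon_axial
Lateral strain is contraction (negative), so using magnitudes:
nu = 0.08 / 0.362
nu = 0.221


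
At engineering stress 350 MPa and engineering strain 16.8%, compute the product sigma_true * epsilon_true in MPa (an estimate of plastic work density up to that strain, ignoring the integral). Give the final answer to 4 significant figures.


sigma_true = sigma_eng * (1 + epsilon_eng)
sigma_true = 350 * (1 + 0.168) = 408.8 MPa
epsilon_true = ln(1 + epsilon_eng)
epsilon_true = ln(1 + 0.168) = 0.155293
sigma_true * epsilon_true = 408.8 * 0.155293 = 63.48 MPa


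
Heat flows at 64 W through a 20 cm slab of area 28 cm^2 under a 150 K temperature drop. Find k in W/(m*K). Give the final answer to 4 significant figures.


k = Q*L / (A*dT)
L = 0.2 m, A = 2.8e-03 m^2
k = 64 * 0.2 / (2.8e-03 * 150)
k = 30.48 W/(m*K)


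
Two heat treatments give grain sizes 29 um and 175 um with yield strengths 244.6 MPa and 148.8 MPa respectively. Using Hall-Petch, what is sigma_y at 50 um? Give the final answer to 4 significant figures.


sigma_y = sigma0 + k / sqrt(d)
1/sqrt(d1) = 1/sqrt(2.9e-05) = 185.695;  1/sqrt(d2) = 75.5929
k = (sigma1 - sigma2) / (1/sqrt(d1) - 1/sqrt(d2)) = (244.6 - 148.8) / (185.695 - 75.5929) = 0.870099 MPa*m^0.5
sigma0 = sigma1 - k/sqrt(d1) = 244.6 - 0.870099*185.695 = 83.0267 MPa
sigma_y(d3) = 83.0267 + 0.870099 / sqrt(5e-05) = 206.1 MPa


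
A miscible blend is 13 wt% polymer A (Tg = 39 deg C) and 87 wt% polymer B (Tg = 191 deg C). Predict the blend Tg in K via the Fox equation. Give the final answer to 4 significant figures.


1/Tg = w1/Tg1 + w2/Tg2 (in Kelvin)
Tg1 = 312.15 K, Tg2 = 464.15 K
1/Tg = 0.13/312.15 + 0.87/464.15
Tg = 436.5 K


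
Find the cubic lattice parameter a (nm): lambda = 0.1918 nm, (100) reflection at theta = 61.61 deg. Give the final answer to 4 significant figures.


d = lambda / (2*sin(theta))
d = 0.1918 / (2*sin(61.61 deg))
d = 0.109011 nm
a = d * sqrt(h^2+k^2+l^2) = 0.109011 * sqrt(1)
a = 0.109 nm


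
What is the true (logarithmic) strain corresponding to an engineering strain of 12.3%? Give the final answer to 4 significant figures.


epsilon_true = ln(1 + epsilon_eng)
epsilon_true = ln(1 + 0.123)
epsilon_true = 0.116


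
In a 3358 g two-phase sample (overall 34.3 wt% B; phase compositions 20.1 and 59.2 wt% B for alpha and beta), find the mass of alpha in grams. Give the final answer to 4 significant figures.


f_alpha = (C_beta - C0) / (C_beta - C_alpha)
f_alpha = (59.2 - 34.3) / (59.2 - 20.1) = 0.636829
m_alpha = f_alpha * m_total = 0.636829 * 3358 = 2138 g


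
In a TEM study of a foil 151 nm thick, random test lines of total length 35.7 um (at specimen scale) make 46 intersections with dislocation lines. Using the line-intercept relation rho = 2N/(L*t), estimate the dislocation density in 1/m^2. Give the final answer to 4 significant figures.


rho = 2N / (L * t)
L = 35.7 um = 3.57e-05 m, t = 151 nm = 1.51e-07 m
rho = 2 * 46 / (3.57e-05 * 1.51e-07)
rho = 1.707e+13 1/m^2


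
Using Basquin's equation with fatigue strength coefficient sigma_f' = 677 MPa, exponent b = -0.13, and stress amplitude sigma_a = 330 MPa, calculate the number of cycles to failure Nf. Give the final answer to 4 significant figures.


sigma_a = sigma_f' * (2*Nf)^b
2*Nf = (sigma_a / sigma_f')^(1/b)
2*Nf = (330 / 677)^(1/-0.13)
2*Nf = 251.521
Nf = 125.8 cycles


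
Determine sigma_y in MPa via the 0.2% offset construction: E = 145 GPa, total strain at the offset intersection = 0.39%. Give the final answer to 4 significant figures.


Offset strain = 0.002
Elastic strain at yield = total_strain - offset = 3.9e-03 - 0.002 = 1.9e-03
sigma_y = E * elastic_strain = 145000 * 1.9e-03
sigma_y = 275.5 MPa


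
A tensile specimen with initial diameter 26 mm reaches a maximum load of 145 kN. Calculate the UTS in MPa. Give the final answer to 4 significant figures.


A0 = pi*(d/2)^2 = pi*(26/2)^2 = 530.929 mm^2
UTS = F_max / A0 = 145*1000 / 530.929
UTS = 273.1 MPa


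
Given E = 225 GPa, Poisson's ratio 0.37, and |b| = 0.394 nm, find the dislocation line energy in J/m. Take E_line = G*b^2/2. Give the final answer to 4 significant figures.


Step 1: G = E / (2*(1+nu))
G = 225 / (2*(1+0.37)) = 82.1168 GPa = 8.21168e+10 Pa
Step 2: E_line = G*b^2/2
b = 0.394 nm = 3.94e-10 m
E_line = 0.5 * 8.21168e+10 * (3.94e-10)^2 = 6.374e-09 J/m


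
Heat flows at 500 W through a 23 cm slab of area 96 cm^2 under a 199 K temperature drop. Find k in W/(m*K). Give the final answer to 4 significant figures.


k = Q*L / (A*dT)
L = 0.23 m, A = 9.6e-03 m^2
k = 500 * 0.23 / (9.6e-03 * 199)
k = 60.2 W/(m*K)


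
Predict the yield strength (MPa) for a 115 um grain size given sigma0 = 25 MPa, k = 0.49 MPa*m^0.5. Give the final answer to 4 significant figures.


sigma_y = sigma0 + k / sqrt(d)
d = 115 um = 1.15e-04 m
sigma_y = 25 + 0.49 / sqrt(1.15e-04)
sigma_y = 70.69 MPa


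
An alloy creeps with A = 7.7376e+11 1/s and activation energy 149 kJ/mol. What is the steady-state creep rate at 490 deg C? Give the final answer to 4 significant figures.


rate = A * exp(-Q / (R*T))
T = 490 + 273.15 = 763.15 K
rate = 7.7376e+11 * exp(-149e3 / (8.314 * 763.15))
rate = 48.95 1/s


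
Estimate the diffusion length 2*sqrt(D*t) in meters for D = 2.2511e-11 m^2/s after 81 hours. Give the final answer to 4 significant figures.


t = 81 hr = 291600 s
Diffusion length = 2*sqrt(D*t)
= 2*sqrt(2.2511e-11 * 291600)
= 5.124e-03 m


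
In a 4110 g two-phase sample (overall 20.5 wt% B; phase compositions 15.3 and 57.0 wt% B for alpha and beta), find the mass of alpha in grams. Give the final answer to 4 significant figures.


f_alpha = (C_beta - C0) / (C_beta - C_alpha)
f_alpha = (57.0 - 20.5) / (57.0 - 15.3) = 0.8753
m_alpha = f_alpha * m_total = 0.8753 * 4110 = 3597 g


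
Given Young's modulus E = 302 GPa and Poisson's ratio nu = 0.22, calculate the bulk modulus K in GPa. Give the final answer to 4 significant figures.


K = E / (3*(1-2*nu))
K = 302 / (3*(1-2*0.22))
K = 179.8 GPa


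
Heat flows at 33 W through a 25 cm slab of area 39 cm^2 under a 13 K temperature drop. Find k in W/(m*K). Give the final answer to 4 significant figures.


k = Q*L / (A*dT)
L = 0.25 m, A = 3.9e-03 m^2
k = 33 * 0.25 / (3.9e-03 * 13)
k = 162.7 W/(m*K)


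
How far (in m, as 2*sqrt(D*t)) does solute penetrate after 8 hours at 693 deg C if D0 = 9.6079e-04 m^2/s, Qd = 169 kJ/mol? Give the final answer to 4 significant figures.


Step 1: D = D0 * exp(-Qd/(R*T))
T = 966.15 K
D = 9.6079e-04 * exp(-169e3 / (8.314 * 966.15)) = 7.00421e-13 m^2/s
Step 2: L = 2*sqrt(D*t)
t = 8 h = 28800 s
L = 2*sqrt(7.00421e-13 * 28800) = 2.841e-04 m


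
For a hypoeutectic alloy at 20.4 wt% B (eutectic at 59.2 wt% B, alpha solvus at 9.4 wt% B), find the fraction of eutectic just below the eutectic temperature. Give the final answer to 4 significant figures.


f_primary = (C_e - C0) / (C_e - C_alpha_max)
f_primary = (59.2 - 20.4) / (59.2 - 9.4)
f_primary = 0.779116
f_eutectic = 1 - 0.779116 = 0.2209


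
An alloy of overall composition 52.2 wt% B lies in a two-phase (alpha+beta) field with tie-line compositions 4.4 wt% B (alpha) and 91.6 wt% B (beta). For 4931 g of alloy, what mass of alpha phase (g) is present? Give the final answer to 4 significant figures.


f_alpha = (C_beta - C0) / (C_beta - C_alpha)
f_alpha = (91.6 - 52.2) / (91.6 - 4.4) = 0.451835
m_alpha = f_alpha * m_total = 0.451835 * 4931 = 2228 g


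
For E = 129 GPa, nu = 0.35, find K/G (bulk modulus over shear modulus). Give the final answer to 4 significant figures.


G = E / (2*(1+nu))
G = 129 / (2*(1+0.35)) = 47.7778 GPa
K = E / (3*(1-2*nu))
K = 129 / (3*(1-2*0.35)) = 143.333 GPa
K/G = 143.333 / 47.7778 = 3


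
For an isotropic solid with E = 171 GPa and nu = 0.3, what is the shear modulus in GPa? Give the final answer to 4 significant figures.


G = E / (2*(1+nu))
G = 171 / (2*(1+0.3))
G = 65.77 GPa


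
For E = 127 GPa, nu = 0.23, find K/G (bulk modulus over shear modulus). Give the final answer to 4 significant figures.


G = E / (2*(1+nu))
G = 127 / (2*(1+0.23)) = 51.626 GPa
K = E / (3*(1-2*nu))
K = 127 / (3*(1-2*0.23)) = 78.3951 GPa
K/G = 78.3951 / 51.626 = 1.519


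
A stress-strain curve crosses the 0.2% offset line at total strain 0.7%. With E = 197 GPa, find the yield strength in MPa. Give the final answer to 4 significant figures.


Offset strain = 0.002
Elastic strain at yield = total_strain - offset = 7e-03 - 0.002 = 5e-03
sigma_y = E * elastic_strain = 197000 * 5e-03
sigma_y = 985 MPa


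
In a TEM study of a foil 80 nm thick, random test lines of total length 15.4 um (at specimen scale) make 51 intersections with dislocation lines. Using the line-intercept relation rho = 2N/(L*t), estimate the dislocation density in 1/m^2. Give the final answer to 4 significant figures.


rho = 2N / (L * t)
L = 15.4 um = 1.54e-05 m, t = 80 nm = 8e-08 m
rho = 2 * 51 / (1.54e-05 * 8e-08)
rho = 8.279e+13 1/m^2


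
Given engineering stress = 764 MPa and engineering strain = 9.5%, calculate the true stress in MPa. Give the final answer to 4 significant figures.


sigma_true = sigma_eng * (1 + epsilon_eng)
sigma_true = 764 * (1 + 0.095)
sigma_true = 836.6 MPa


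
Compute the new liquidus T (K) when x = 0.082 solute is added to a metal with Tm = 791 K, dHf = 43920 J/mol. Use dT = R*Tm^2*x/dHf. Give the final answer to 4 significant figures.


dT = R*Tm^2*x / dHf
dT = 8.314 * 791^2 * 0.082 / 43920
dT = 9.71213 K
T_new = 791 - 9.71213 = 781.3 K


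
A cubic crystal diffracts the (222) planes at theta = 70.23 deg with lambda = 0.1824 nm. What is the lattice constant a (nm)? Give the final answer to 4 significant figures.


d = lambda / (2*sin(theta))
d = 0.1824 / (2*sin(70.23 deg))
d = 0.0969122 nm
a = d * sqrt(h^2+k^2+l^2) = 0.0969122 * sqrt(12)
a = 0.3357 nm


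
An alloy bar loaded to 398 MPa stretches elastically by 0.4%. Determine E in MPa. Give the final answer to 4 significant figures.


E = sigma / epsilon
epsilon = 0.4% = 4e-03
E = 398 / 4e-03
E = 99500 MPa


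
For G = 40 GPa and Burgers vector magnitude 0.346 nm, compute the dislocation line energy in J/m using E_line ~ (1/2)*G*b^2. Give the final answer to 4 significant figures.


E = G*b^2/2
b = 0.346 nm = 3.46e-10 m
G = 40 GPa = 4e+10 Pa
E = 0.5 * 4e+10 * (3.46e-10)^2
E = 2.394e-09 J/m


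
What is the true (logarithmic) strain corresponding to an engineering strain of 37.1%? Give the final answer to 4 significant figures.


epsilon_true = ln(1 + epsilon_eng)
epsilon_true = ln(1 + 0.371)
epsilon_true = 0.3155


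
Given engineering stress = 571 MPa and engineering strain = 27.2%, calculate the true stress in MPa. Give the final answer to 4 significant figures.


sigma_true = sigma_eng * (1 + epsilon_eng)
sigma_true = 571 * (1 + 0.272)
sigma_true = 726.3 MPa


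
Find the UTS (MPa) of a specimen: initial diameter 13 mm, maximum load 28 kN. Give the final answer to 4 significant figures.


A0 = pi*(d/2)^2 = pi*(13/2)^2 = 132.732 mm^2
UTS = F_max / A0 = 28*1000 / 132.732
UTS = 211 MPa


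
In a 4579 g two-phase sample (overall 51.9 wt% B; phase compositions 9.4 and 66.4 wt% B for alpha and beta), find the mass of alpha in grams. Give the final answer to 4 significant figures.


f_alpha = (C_beta - C0) / (C_beta - C_alpha)
f_alpha = (66.4 - 51.9) / (66.4 - 9.4) = 0.254386
m_alpha = f_alpha * m_total = 0.254386 * 4579 = 1165 g


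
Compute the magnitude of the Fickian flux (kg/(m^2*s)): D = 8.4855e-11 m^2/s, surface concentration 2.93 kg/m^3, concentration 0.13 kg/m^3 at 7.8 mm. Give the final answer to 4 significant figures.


J = -D * (dC/dx) = D * (C1 - C2) / dx
J = 8.4855e-11 * (2.93 - 0.13) / 7.8e-03
J = 3.046e-08 kg/(m^2*s)


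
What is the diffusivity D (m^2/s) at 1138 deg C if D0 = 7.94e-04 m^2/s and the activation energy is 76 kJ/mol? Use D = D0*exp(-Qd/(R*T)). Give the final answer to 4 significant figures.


D = D0 * exp(-Qd / (R*T))
T = 1411.15 K
D = 7.94e-04 * exp(-76e3 / (8.314 * 1411.15))
D = 1.22e-06 m^2/s


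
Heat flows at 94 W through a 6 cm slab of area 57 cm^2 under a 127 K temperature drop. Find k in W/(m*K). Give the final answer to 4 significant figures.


k = Q*L / (A*dT)
L = 0.06 m, A = 5.7e-03 m^2
k = 94 * 0.06 / (5.7e-03 * 127)
k = 7.791 W/(m*K)


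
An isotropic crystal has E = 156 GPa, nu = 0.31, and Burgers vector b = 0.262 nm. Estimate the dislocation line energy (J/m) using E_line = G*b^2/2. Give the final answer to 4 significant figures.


Step 1: G = E / (2*(1+nu))
G = 156 / (2*(1+0.31)) = 59.542 GPa = 5.9542e+10 Pa
Step 2: E_line = G*b^2/2
b = 0.262 nm = 2.62e-10 m
E_line = 0.5 * 5.9542e+10 * (2.62e-10)^2 = 2.044e-09 J/m


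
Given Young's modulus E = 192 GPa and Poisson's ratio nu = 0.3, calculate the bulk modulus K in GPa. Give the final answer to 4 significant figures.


K = E / (3*(1-2*nu))
K = 192 / (3*(1-2*0.3))
K = 160 GPa


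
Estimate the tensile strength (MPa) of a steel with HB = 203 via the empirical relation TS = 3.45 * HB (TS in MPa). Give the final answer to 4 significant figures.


TS (MPa) = 3.45 * HB
TS = 3.45 * 203
TS = 700.4 MPa


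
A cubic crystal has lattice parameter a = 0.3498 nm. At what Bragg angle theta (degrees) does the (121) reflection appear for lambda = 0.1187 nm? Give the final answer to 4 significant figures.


d = a / sqrt(h^2+k^2+l^2)
d = 0.3498 / sqrt(6) = 0.142805 nm
lambda = 2*d*sin(theta)  =>  sin(theta) = lambda / (2*d)
sin(theta) = 0.1187 / (2 * 0.142805) = 0.415601
theta = 24.56 deg


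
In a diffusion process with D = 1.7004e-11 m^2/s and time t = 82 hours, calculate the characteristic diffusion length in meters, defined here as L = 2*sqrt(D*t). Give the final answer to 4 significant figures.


t = 82 hr = 295200 s
Diffusion length = 2*sqrt(D*t)
= 2*sqrt(1.7004e-11 * 295200)
= 4.481e-03 m


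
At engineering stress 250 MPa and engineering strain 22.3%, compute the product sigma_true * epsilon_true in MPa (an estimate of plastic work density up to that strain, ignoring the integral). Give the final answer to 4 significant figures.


sigma_true = sigma_eng * (1 + epsilon_eng)
sigma_true = 250 * (1 + 0.223) = 305.75 MPa
epsilon_true = ln(1 + epsilon_eng)
epsilon_true = ln(1 + 0.223) = 0.201307
sigma_true * epsilon_true = 305.75 * 0.201307 = 61.55 MPa


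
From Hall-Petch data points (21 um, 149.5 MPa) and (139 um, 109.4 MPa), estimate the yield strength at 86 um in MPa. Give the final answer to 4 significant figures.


sigma_y = sigma0 + k / sqrt(d)
1/sqrt(d1) = 1/sqrt(2.1e-05) = 218.218;  1/sqrt(d2) = 84.8189
k = (sigma1 - sigma2) / (1/sqrt(d1) - 1/sqrt(d2)) = (149.5 - 109.4) / (218.218 - 84.8189) = 0.300602 MPa*m^0.5
sigma0 = sigma1 - k/sqrt(d1) = 149.5 - 0.300602*218.218 = 83.9033 MPa
sigma_y(d3) = 83.9033 + 0.300602 / sqrt(8.6e-05) = 116.3 MPa


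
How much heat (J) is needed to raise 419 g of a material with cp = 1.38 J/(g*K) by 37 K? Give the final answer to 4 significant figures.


Q = m * cp * dT
Q = 419 * 1.38 * 37
Q = 21390 J


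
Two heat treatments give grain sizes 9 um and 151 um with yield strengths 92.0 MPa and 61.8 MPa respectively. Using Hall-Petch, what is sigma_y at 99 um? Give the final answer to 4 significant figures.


sigma_y = sigma0 + k / sqrt(d)
1/sqrt(d1) = 1/sqrt(9e-06) = 333.333;  1/sqrt(d2) = 81.3788
k = (sigma1 - sigma2) / (1/sqrt(d1) - 1/sqrt(d2)) = (92.0 - 61.8) / (333.333 - 81.3788) = 0.119863 MPa*m^0.5
sigma0 = sigma1 - k/sqrt(d1) = 92.0 - 0.119863*333.333 = 52.0457 MPa
sigma_y(d3) = 52.0457 + 0.119863 / sqrt(9.9e-05) = 64.09 MPa


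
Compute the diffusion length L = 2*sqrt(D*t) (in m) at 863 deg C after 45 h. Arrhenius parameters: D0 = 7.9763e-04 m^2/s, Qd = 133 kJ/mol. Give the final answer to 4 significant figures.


Step 1: D = D0 * exp(-Qd/(R*T))
T = 1136.15 K
D = 7.9763e-04 * exp(-133e3 / (8.314 * 1136.15)) = 6.12194e-10 m^2/s
Step 2: L = 2*sqrt(D*t)
t = 45 h = 162000 s
L = 2*sqrt(6.12194e-10 * 162000) = 0.01992 m


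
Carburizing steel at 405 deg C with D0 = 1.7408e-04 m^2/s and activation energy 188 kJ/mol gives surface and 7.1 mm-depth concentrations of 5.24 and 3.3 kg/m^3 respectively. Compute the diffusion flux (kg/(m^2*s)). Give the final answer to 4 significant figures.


Step 1: D = D0 * exp(-Qd/(R*T))
T = 405 + 273.15 = 678.15 K
D = 1.7408e-04 * exp(-188e3 / (8.314 * 678.15)) = 5.74762e-19 m^2/s
Step 2: J = D * (C1 - C2) / dx
J = 5.74762e-19 * (5.24 - 3.3) / 7.1e-03
J = 1.57e-16 kg/(m^2*s)


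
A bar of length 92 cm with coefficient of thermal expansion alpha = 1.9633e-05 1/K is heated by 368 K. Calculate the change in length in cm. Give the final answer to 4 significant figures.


dL = L0 * alpha * dT
dL = 92 * 1.9633e-05 * 368
dL = 0.6647 cm


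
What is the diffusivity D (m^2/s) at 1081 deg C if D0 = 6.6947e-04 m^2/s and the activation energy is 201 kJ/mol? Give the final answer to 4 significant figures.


D = D0 * exp(-Qd / (R*T))
T = 1354.15 K
D = 6.6947e-04 * exp(-201e3 / (8.314 * 1354.15))
D = 1.181e-11 m^2/s


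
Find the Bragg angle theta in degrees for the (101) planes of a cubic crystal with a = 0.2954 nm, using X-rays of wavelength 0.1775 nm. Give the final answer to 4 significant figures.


d = a / sqrt(h^2+k^2+l^2)
d = 0.2954 / sqrt(2) = 0.208879 nm
lambda = 2*d*sin(theta)  =>  sin(theta) = lambda / (2*d)
sin(theta) = 0.1775 / (2 * 0.208879) = 0.424886
theta = 25.14 deg


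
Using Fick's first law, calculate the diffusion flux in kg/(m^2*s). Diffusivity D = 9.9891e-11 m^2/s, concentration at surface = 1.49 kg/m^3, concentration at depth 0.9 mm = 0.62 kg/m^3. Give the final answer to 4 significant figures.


J = -D * (dC/dx) = D * (C1 - C2) / dx
J = 9.9891e-11 * (1.49 - 0.62) / 9e-04
J = 9.656e-08 kg/(m^2*s)


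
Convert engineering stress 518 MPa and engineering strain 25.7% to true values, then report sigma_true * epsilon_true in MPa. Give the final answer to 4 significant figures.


sigma_true = sigma_eng * (1 + epsilon_eng)
sigma_true = 518 * (1 + 0.257) = 651.126 MPa
epsilon_true = ln(1 + epsilon_eng)
epsilon_true = ln(1 + 0.257) = 0.228728
sigma_true * epsilon_true = 651.126 * 0.228728 = 148.9 MPa


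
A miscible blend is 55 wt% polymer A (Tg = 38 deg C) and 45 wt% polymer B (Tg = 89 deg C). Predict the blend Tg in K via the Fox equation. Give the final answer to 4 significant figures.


1/Tg = w1/Tg1 + w2/Tg2 (in Kelvin)
Tg1 = 311.15 K, Tg2 = 362.15 K
1/Tg = 0.55/311.15 + 0.45/362.15
Tg = 332.2 K


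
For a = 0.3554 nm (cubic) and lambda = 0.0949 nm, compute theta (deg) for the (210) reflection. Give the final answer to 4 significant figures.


d = a / sqrt(h^2+k^2+l^2)
d = 0.3554 / sqrt(5) = 0.15894 nm
lambda = 2*d*sin(theta)  =>  sin(theta) = lambda / (2*d)
sin(theta) = 0.0949 / (2 * 0.15894) = 0.298541
theta = 17.37 deg


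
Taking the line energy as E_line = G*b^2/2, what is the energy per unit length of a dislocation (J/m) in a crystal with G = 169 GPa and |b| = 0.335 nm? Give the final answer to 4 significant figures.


E = G*b^2/2
b = 0.335 nm = 3.35e-10 m
G = 169 GPa = 1.69e+11 Pa
E = 0.5 * 1.69e+11 * (3.35e-10)^2
E = 9.483e-09 J/m


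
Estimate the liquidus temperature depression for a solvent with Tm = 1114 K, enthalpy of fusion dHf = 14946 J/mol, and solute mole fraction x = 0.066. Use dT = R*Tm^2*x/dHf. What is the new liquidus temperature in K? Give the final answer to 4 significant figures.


dT = R*Tm^2*x / dHf
dT = 8.314 * 1114^2 * 0.066 / 14946
dT = 45.5616 K
T_new = 1114 - 45.5616 = 1068 K


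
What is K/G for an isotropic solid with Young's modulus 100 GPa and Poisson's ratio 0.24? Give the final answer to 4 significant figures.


G = E / (2*(1+nu))
G = 100 / (2*(1+0.24)) = 40.3226 GPa
K = E / (3*(1-2*nu))
K = 100 / (3*(1-2*0.24)) = 64.1026 GPa
K/G = 64.1026 / 40.3226 = 1.59


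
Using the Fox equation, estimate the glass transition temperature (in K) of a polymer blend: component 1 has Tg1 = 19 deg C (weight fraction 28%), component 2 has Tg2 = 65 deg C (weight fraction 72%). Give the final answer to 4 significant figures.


1/Tg = w1/Tg1 + w2/Tg2 (in Kelvin)
Tg1 = 292.15 K, Tg2 = 338.15 K
1/Tg = 0.28/292.15 + 0.72/338.15
Tg = 323.9 K


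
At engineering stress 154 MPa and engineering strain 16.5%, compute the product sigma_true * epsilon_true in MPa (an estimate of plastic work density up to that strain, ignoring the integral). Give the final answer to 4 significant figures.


sigma_true = sigma_eng * (1 + epsilon_eng)
sigma_true = 154 * (1 + 0.165) = 179.41 MPa
epsilon_true = ln(1 + epsilon_eng)
epsilon_true = ln(1 + 0.165) = 0.152721
sigma_true * epsilon_true = 179.41 * 0.152721 = 27.4 MPa
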